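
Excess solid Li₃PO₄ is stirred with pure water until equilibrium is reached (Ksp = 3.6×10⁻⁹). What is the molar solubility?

3.4×10⁻³ M

Li₃PO₄(s) ⇌ 3 Li⁺(aq) + PO₄³⁻(aq)
If s mol/L of Li₃PO₄ dissolves, [Li⁺] = 3s and [PO₄³⁻] = s.
Ksp = [Li⁺]^3[PO₄³⁻] = (3s)^3 · s = 27s^4
27s^4 = 3.6×10⁻⁹  ⇒  s^4 = 1.3×10⁻¹⁰
Taking the 4th root, s = 3.4×10⁻³ mol L⁻¹.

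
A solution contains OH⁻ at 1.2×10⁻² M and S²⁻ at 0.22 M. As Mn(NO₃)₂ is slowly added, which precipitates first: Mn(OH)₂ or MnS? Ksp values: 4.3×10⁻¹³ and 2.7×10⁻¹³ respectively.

MnS

The threshold for precipitation is Q = Ksp.
For Mn(OH)₂: [Mn²⁺] = (Ksp/[OH⁻]^2) = 3.0×10⁻⁹ M
For MnS: [Mn²⁺] = (Ksp/[S²⁻]) = 1.2×10⁻¹² M
The smaller threshold [Mn²⁺] is reached first, so MnS precipitates first.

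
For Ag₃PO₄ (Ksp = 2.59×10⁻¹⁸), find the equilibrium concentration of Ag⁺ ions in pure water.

Ag₃PO₄(s) ⇌ 3 Ag⁺(aq) + PO₄³⁻(aq)
With molar solubility s: [Ag⁺] = 3s, [PO₄³⁻] = s.
Ksp = [Ag⁺]^3[PO₄³⁻] = (3s)^3 · s = 27s^4 = 2.59×10⁻¹⁸
s = 1.76×10⁻⁵ M
[Ag⁺] = 3s = 5.28×10⁻⁵ M

5.28×10⁻⁵ M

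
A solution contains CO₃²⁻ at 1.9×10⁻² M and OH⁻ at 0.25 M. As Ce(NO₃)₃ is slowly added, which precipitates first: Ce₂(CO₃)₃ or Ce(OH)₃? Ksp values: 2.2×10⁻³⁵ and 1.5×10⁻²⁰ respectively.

Each salt precipitates once Q = Ksp for that salt.
For Ce₂(CO₃)₃: [Ce³⁺] = (Ksp/[CO₃²⁻]^3)^(1/2) = 1.8×10⁻¹⁵ M
For Ce(OH)₃: [Ce³⁺] = (Ksp/[OH⁻]^3) = 9.6×10⁻¹⁹ M
Ce(OH)₃ requires the lower [Ce³⁺], so it precipitates first.

Ce(OH)₃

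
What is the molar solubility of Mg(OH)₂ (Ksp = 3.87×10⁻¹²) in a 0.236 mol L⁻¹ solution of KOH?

6.95×10⁻¹¹ M

Mg(OH)₂(s) ⇌ Mg²⁺(aq) + 2 OH⁻(aq)
OH⁻ is already present at 0.236 mol L⁻¹. If s mol/L of Mg(OH)₂ dissolves, [Mg²⁺] = s while [OH⁻] ≈ 0.236 mol L⁻¹.
Ksp = [Mg²⁺][OH⁻]^2 = s(0.236)^2
s = 3.87×10⁻¹² / (0.236)^2 = 6.95×10⁻¹¹
s = 6.95×10⁻¹¹ mol L⁻¹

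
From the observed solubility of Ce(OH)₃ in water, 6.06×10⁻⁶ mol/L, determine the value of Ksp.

Ksp = 3.64×10⁻²⁰

Ce(OH)₃(s) ⇌ Ce³⁺(aq) + 3 OH⁻(aq)
If s mol/L of Ce(OH)₃ dissolves, [Ce³⁺] = s and [OH⁻] = 3s.
Ksp = [Ce³⁺][OH⁻]^3 = s · (3s)^3 = 27s^4
Ksp = 27 × (6.06×10⁻⁶)^4 = 3.64×10⁻²⁰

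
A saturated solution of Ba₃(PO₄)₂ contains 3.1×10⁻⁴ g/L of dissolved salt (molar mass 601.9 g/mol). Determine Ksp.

Ksp = 3.9×10⁻³⁰

Convert to molarity: s = 3.1×10⁻⁴ / 601.9 = 5.150×10⁻⁷ mol/L
Ba₃(PO₄)₂(s) ⇌ 3 Ba²⁺(aq) + 2 PO₄³⁻(aq)
Let s be the molar solubility. Then [Ba²⁺] = 3s and [PO₄³⁻] = 2s.
Ksp = [Ba²⁺]^3[PO₄³⁻]^2 = (3s)^3 · (2s)^2 = 108s^5
Ksp = 108 × (5.150×10⁻⁷)^5 = 3.9×10⁻³⁰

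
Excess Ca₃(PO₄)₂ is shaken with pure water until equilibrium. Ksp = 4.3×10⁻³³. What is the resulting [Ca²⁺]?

Ca₃(PO₄)₂(s) ⇌ 3 Ca²⁺(aq) + 2 PO₄³⁻(aq)
With molar solubility s: [Ca²⁺] = 3s, [PO₄³⁻] = 2s.
Ksp = [Ca²⁺]^3[PO₄³⁻]^2 = (3s)^3 · (2s)^2 = 108s^5 = 4.3×10⁻³³
s = 1.3×10⁻⁷ mol/L
[Ca²⁺] = 3s = 4.0×10⁻⁷ mol/L

4.0×10⁻⁷ M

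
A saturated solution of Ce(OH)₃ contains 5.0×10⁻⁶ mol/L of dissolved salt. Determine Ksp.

Ksp = 1.7×10⁻²⁰

Ce(OH)₃(s) ⇌ Ce³⁺(aq) + 3 OH⁻(aq)
Call the molar solubility s, so that [Ce³⁺] = s and [OH⁻] = 3s.
Ksp = [Ce³⁺][OH⁻]^3 = s · (3s)^3 = 27s^4
Ksp = 27 × (5.0×10⁻⁶)^4 = 1.7×10⁻²⁰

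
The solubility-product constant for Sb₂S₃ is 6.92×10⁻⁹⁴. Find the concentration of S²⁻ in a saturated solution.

2.74×10⁻¹⁹ M

Sb₂S₃(s) ⇌ 2 Sb³⁺(aq) + 3 S²⁻(aq)
With molar solubility s: [Sb³⁺] = 2s, [S²⁻] = 3s.
Ksp = [Sb³⁺]^2[S²⁻]^3 = (2s)^2 · (3s)^3 = 108s^5 = 6.92×10⁻⁹⁴
s = 9.15×10⁻²⁰ M
[S²⁻] = 3s = 2.74×10⁻¹⁹ M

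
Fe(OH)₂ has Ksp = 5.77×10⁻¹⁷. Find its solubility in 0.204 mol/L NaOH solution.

1.39×10⁻¹⁵ M

Fe(OH)₂(s) ⇌ Fe²⁺(aq) + 2 OH⁻(aq)
Let s be the solubility of Fe(OH)₂ here. The common ion gives [OH⁻] ≈ 0.204 mol/L, and [Fe²⁺] = s.
Ksp = [Fe²⁺][OH⁻]^2 = s(0.204)^2
s = 5.77×10⁻¹⁷ / (0.204)^2 = 1.39×10⁻¹⁵
s = 1.39×10⁻¹⁵ mol/L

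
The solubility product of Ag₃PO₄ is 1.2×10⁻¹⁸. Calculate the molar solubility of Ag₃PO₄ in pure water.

Ag₃PO₄(s) ⇌ 3 Ag⁺(aq) + PO₄³⁻(aq)
For each mole of Ag₃PO₄ that dissolves per liter, [Ag⁺] = 3s and [PO₄³⁻] = s; let s denote this solubility.
Ksp = [Ag⁺]^3[PO₄³⁻] = (3s)^3 · s = 27s^4
27s^4 = 1.2×10⁻¹⁸  ⇒  s^4 = 4.4×10⁻²⁰
s = 1.5×10⁻⁵ mol/L

1.5×10⁻⁵ M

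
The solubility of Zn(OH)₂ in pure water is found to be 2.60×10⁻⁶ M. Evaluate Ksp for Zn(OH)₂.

Zn(OH)₂(s) ⇌ Zn²⁺(aq) + 2 OH⁻(aq)
If s mol/L of Zn(OH)₂ dissolves, [Zn²⁺] = s and [OH⁻] = 2s.
Ksp = [Zn²⁺][OH⁻]^2 = s · (2s)^2 = 4s^3
Ksp = 4 × (2.60×10⁻⁶)^3 = 7.03×10⁻¹⁷

Ksp = 7.03×10⁻¹⁷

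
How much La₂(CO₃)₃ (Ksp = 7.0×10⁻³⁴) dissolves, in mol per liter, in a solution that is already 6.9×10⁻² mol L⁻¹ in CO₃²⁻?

La₂(CO₃)₃(s) ⇌ 2 La³⁺(aq) + 3 CO₃²⁻(aq)
Let s be the solubility of La₂(CO₃)₃ here. The common ion gives [CO₃²⁻] ≈ 6.9×10⁻² mol L⁻¹, and [La³⁺] = 2s.
Ksp = [La³⁺]^2[CO₃²⁻]^3 = (2s)^2(6.9×10⁻²)^3
(2s)^2 = 7.0×10⁻³⁴ / (6.9×10⁻²)^3 = 2.1×10⁻³⁰
s = 7.3×10⁻¹⁶ mol L⁻¹

7.3×10⁻¹⁶ M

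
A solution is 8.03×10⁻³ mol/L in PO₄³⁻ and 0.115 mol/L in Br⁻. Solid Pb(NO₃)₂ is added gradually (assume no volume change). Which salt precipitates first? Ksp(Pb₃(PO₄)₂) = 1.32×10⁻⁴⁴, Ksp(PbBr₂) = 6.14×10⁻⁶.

Pb₃(PO₄)₂

Precipitation of each salt begins when its ion product equals Ksp.
For Pb₃(PO₄)₂: [Pb²⁺] = (Ksp/[PO₄³⁻]^2)^(1/3) = 5.89×10⁻¹⁴ mol/L
For PbBr₂: [Pb²⁺] = (Ksp/[Br⁻]^2) = 4.64×10⁻⁴ mol/L
The smaller threshold [Pb²⁺] is reached first, so Pb₃(PO₄)₂ precipitates first.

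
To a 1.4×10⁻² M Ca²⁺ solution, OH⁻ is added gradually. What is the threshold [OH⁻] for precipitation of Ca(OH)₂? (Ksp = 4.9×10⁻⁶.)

The threshold for precipitation is Q = Ksp.
Ca(OH)₂(s) ⇌ Ca²⁺(aq) + 2 OH⁻(aq)
Ksp = [Ca²⁺][OH⁻]^2 = [OH⁻]^2(1.4×10⁻²)
[OH⁻]^2 = 4.9×10⁻⁶ / (1.4×10⁻²) = 3.5×10⁻⁴
[OH⁻] = 1.9×10⁻² M

1.9×10⁻² M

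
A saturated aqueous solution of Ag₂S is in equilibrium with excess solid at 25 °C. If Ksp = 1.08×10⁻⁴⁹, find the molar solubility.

Ag₂S(s) ⇌ 2 Ag⁺(aq) + S²⁻(aq)
Call the molar solubility s, so that [Ag⁺] = 2s and [S²⁻] = s.
Ksp = [Ag⁺]^2[S²⁻] = (2s)^2 · s = 4s^3
4s^3 = 1.08×10⁻⁴⁹  ⇒  s^3 = 2.70×10⁻⁵⁰
Taking the 3rd root, s = 3.00×10⁻¹⁷ mol/L.

3.00×10⁻¹⁷ M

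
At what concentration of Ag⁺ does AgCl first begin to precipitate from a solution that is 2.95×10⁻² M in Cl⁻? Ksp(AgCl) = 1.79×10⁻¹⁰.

6.07×10⁻⁹ M

Each salt precipitates once Q = Ksp for that salt.
AgCl(s) ⇌ Ag⁺(aq) + Cl⁻(aq)
Ksp = [Ag⁺][Cl⁻] = [Ag⁺](2.95×10⁻²)
[Ag⁺] = 1.79×10⁻¹⁰ / (2.95×10⁻²) = 6.07×10⁻⁹
[Ag⁺] = 6.07×10⁻⁹ M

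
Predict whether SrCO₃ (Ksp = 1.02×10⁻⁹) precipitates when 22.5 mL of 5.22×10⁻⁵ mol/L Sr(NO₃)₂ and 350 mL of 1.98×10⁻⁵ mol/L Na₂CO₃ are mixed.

No

After mixing, V = 22.5 mL + 350 mL = 372.5 mL.
[Sr²⁺] = (5.22×10⁻⁵)(22.5)/372.5 = 3.15×10⁻⁶ mol/L
[CO₃²⁻] = (1.98×10⁻⁵)(350)/372.5 = 1.86×10⁻⁵ mol/L
Q = [Sr²⁺][CO₃²⁻] = 5.87×10⁻¹¹
Q < Ksp (5.87×10⁻¹¹ vs 1.02×10⁻⁹); the solution remains unsaturated and no precipitate forms.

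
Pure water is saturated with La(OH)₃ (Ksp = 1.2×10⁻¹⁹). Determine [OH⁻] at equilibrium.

2.4×10⁻⁵ M

La(OH)₃(s) ⇌ La³⁺(aq) + 3 OH⁻(aq)
If s mol/L of La(OH)₃ dissolves, [La³⁺] = s and [OH⁻] = 3s.
Ksp = [La³⁺][OH⁻]^3 = s · (3s)^3 = 27s^4 = 1.2×10⁻¹⁹
s = 8.2×10⁻⁶ mol/L
[OH⁻] = 3s = 2.4×10⁻⁵ mol/L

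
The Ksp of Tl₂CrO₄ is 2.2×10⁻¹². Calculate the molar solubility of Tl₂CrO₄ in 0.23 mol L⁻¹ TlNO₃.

Tl₂CrO₄(s) ⇌ 2 Tl⁺(aq) + CrO₄²⁻(aq)
With Tl⁺ already at 0.23 mol L⁻¹ and s small, take [Tl⁺] ≈ 0.23 mol L⁻¹ and [CrO₄²⁻] = s.
Ksp = [Tl⁺]^2[CrO₄²⁻] = (0.23)^2s
s = 2.2×10⁻¹² / (0.23)^2 = 4.2×10⁻¹¹
s = 4.2×10⁻¹¹ mol L⁻¹

4.2×10⁻¹¹ M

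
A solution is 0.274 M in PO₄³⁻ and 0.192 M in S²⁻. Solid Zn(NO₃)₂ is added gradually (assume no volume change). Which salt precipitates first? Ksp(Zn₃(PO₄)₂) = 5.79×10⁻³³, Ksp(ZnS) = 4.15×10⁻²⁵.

ZnS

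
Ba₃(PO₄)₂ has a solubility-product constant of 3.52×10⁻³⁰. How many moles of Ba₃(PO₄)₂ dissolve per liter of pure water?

Ba₃(PO₄)₂(s) ⇌ 3 Ba²⁺(aq) + 2 PO₄³⁻(aq)
Call the molar solubility s, so that [Ba²⁺] = 3s and [PO₄³⁻] = 2s.
Ksp = [Ba²⁺]^3[PO₄³⁻]^2 = (3s)^3 · (2s)^2 = 108s^5
108s^5 = 3.52×10⁻³⁰  ⇒  s^5 = 3.26×10⁻³²
s = 5.04×10⁻⁷ mol L⁻¹

5.04×10⁻⁷ M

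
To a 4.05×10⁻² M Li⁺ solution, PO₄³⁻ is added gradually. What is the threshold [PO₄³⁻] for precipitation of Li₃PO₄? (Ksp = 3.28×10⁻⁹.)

Each salt precipitates once Q = Ksp for that salt.
Li₃PO₄(s) ⇌ 3 Li⁺(aq) + PO₄³⁻(aq)
Ksp = [Li⁺]^3[PO₄³⁻] = [PO₄³⁻](4.05×10⁻²)^3
[PO₄³⁻] = 3.28×10⁻⁹ / (4.05×10⁻²)^3 = 4.94×10⁻⁵
[PO₄³⁻] = 4.94×10⁻⁵ M

4.94×10⁻⁵ M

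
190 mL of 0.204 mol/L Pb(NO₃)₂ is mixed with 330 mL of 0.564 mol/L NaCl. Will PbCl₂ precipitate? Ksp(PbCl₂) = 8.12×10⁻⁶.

Total volume after mixing = 190 + 330 = 520 mL.
[Pb²⁺] = (0.204)(190)/520 = 7.45×10⁻² mol/L
[Cl⁻] = (0.564)(330)/520 = 0.358 mol/L
Q = [Pb²⁺][Cl⁻]^2 = 9.55×10⁻³
Q = 9.55×10⁻³ > Ksp = 8.12×10⁻⁶, so the solution is supersaturated and PbCl₂ precipitates.

Yes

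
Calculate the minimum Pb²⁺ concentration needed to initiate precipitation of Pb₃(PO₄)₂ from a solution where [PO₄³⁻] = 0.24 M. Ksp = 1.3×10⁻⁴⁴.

6.1×10⁻¹⁵ M

A salt starts to precipitate once the ion product Q reaches its Ksp.
Pb₃(PO₄)₂(s) ⇌ 3 Pb²⁺(aq) + 2 PO₄³⁻(aq)
Ksp = [Pb²⁺]^3[PO₄³⁻]^2 = [Pb²⁺]^3(0.24)^2
[Pb²⁺]^3 = 1.3×10⁻⁴⁴ / (0.24)^2 = 2.3×10⁻⁴³
[Pb²⁺] = 6.1×10⁻¹⁵ M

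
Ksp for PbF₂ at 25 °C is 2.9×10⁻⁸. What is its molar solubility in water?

1.9×10⁻³ M

PbF₂(s) ⇌ Pb²⁺(aq) + 2 F⁻(aq)
With molar solubility s: [Pb²⁺] = s, [F⁻] = 2s.
Ksp = [Pb²⁺][F⁻]^2 = s · (2s)^2 = 4s^3
4s^3 = 2.9×10⁻⁸  ⇒  s^3 = 7.3×10⁻⁹
Taking the 3rd root, s = 1.9×10⁻³ mol L⁻¹.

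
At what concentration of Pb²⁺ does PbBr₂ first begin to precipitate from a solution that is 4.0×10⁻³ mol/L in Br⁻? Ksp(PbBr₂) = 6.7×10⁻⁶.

Each salt precipitates once Q = Ksp for that salt.
PbBr₂(s) ⇌ Pb²⁺(aq) + 2 Br⁻(aq)
Ksp = [Pb²⁺][Br⁻]^2 = [Pb²⁺](4.0×10⁻³)^2
[Pb²⁺] = 6.7×10⁻⁶ / (4.0×10⁻³)^2 = 0.42
[Pb²⁺] = 0.42 mol/L

0.42 M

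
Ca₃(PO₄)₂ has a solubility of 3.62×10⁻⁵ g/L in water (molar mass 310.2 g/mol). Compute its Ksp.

Ksp = 2.34×10⁻³³

Convert to molarity: s = 3.62×10⁻⁵ / 310.2 = 1.1670×10⁻⁷ mol/L
Ca₃(PO₄)₂(s) ⇌ 3 Ca²⁺(aq) + 2 PO₄³⁻(aq)
For each mole of Ca₃(PO₄)₂ that dissolves per liter, [Ca²⁺] = 3s and [PO₄³⁻] = 2s; let s denote this solubility.
Ksp = [Ca²⁺]^3[PO₄³⁻]^2 = (3s)^3 · (2s)^2 = 108s^5
Ksp = 108 × (1.1670×10⁻⁷)^5 = 2.34×10⁻³³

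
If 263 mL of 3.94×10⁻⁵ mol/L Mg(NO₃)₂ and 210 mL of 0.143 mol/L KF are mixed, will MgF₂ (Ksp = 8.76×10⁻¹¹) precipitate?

Yes

The combined volume is 473 mL.
[Mg²⁺] = (3.94×10⁻⁵)(263)/473 = 2.19×10⁻⁵ mol/L
[F⁻] = (0.143)(210)/473 = 6.35×10⁻² mol/L
Q = [Mg²⁺][F⁻]^2 = 8.83×10⁻⁸
Since Q (8.83×10⁻⁸) exceeds Ksp (8.76×10⁻¹¹), MgF₂ will precipitate.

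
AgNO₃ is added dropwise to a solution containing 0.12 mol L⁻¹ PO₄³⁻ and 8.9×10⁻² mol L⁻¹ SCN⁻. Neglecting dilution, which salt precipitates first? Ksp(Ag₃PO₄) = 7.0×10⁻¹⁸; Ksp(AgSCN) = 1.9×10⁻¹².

AgSCN

The threshold for precipitation is Q = Ksp.
For Ag₃PO₄: [Ag⁺] = (Ksp/[PO₄³⁻])^(1/3) = 3.9×10⁻⁶ mol L⁻¹
For AgSCN: [Ag⁺] = (Ksp/[SCN⁻]) = 2.1×10⁻¹¹ mol L⁻¹
AgSCN requires the lower [Ag⁺], so it precipitates first.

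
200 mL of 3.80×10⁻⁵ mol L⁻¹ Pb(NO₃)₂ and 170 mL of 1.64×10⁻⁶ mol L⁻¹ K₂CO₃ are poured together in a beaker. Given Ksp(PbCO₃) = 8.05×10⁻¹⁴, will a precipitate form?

Yes

Total volume after mixing = 200 + 170 = 370 mL.
[Pb²⁺] = (3.80×10⁻⁵)(200)/370 = 2.05×10⁻⁵ mol L⁻¹
[CO₃²⁻] = (1.64×10⁻⁶)(170)/370 = 7.54×10⁻⁷ mol L⁻¹
Q = [Pb²⁺][CO₃²⁻] = 1.55×10⁻¹¹
Since Q (1.55×10⁻¹¹) exceeds Ksp (8.05×10⁻¹⁴), PbCO₃ will precipitate.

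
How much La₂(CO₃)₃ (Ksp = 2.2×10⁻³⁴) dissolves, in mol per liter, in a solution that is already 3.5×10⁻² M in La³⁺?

La₂(CO₃)₃(s) ⇌ 2 La³⁺(aq) + 3 CO₃²⁻(aq)
With La³⁺ already at 3.5×10⁻² M and s small, take [La³⁺] ≈ 3.5×10⁻² M and [CO₃²⁻] = 3s.
Ksp = [La³⁺]^2[CO₃²⁻]^3 = (3.5×10⁻²)^2(3s)^3
(3s)^3 = 2.2×10⁻³⁴ / (3.5×10⁻²)^2 = 1.8×10⁻³¹
s = 1.9×10⁻¹¹ M

1.9×10⁻¹¹ M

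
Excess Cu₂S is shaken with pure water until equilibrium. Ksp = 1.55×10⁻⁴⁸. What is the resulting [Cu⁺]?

1.46×10⁻¹⁶ M

Cu₂S(s) ⇌ 2 Cu⁺(aq) + S²⁻(aq)
Let s be the molar solubility. Then [Cu⁺] = 2s and [S²⁻] = s.
Ksp = [Cu⁺]^2[S²⁻] = (2s)^2 · s = 4s^3 = 1.55×10⁻⁴⁸
s = 7.29×10⁻¹⁷ M
[Cu⁺] = 2s = 1.46×10⁻¹⁶ M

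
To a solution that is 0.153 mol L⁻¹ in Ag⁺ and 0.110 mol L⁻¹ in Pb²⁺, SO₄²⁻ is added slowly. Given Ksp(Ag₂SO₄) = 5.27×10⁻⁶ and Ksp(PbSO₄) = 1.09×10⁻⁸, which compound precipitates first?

PbSO₄

The threshold for precipitation is Q = Ksp.
For Ag₂SO₄: [SO₄²⁻] = (Ksp/[Ag⁺]^2) = 2.25×10⁻⁴ mol L⁻¹
For PbSO₄: [SO₄²⁻] = (Ksp/[Pb²⁺]) = 9.91×10⁻⁸ mol L⁻¹
PbSO₄ requires the lower [SO₄²⁻], so it precipitates first.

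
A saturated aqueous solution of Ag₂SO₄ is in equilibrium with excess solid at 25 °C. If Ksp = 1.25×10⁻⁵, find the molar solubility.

1.46×10⁻² M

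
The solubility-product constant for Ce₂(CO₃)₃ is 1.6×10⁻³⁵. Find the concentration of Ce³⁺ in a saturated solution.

Ce₂(CO₃)₃(s) ⇌ 2 Ce³⁺(aq) + 3 CO₃²⁻(aq)
With molar solubility s: [Ce³⁺] = 2s, [CO₃²⁻] = 3s.
Ksp = [Ce³⁺]^2[CO₃²⁻]^3 = (2s)^2 · (3s)^3 = 108s^5 = 1.6×10⁻³⁵
s = 4.3×10⁻⁸ mol/L
[Ce³⁺] = 2s = 8.6×10⁻⁸ mol/L

8.6×10⁻⁸ M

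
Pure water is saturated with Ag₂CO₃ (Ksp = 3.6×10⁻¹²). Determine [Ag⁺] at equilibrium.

Ag₂CO₃(s) ⇌ 2 Ag⁺(aq) + CO₃²⁻(aq)
If s mol/L of Ag₂CO₃ dissolves, [Ag⁺] = 2s and [CO₃²⁻] = s.
Ksp = [Ag⁺]^2[CO₃²⁻] = (2s)^2 · s = 4s^3 = 3.6×10⁻¹²
s = 9.7×10⁻⁵ mol/L
[Ag⁺] = 2s = 1.9×10⁻⁴ mol/L

1.9×10⁻⁴ M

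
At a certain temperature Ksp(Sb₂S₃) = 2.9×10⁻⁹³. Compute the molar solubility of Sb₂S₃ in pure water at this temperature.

1.2×10⁻¹⁹ M

Sb₂S₃(s) ⇌ 2 Sb³⁺(aq) + 3 S²⁻(aq)
Call the molar solubility s, so that [Sb³⁺] = 2s and [S²⁻] = 3s.
Ksp = [Sb³⁺]^2[S²⁻]^3 = (2s)^2 · (3s)^3 = 108s^5
108s^5 = 2.9×10⁻⁹³  ⇒  s^5 = 2.7×10⁻⁹⁵
Taking the 5th root, s = 1.2×10⁻¹⁹ M.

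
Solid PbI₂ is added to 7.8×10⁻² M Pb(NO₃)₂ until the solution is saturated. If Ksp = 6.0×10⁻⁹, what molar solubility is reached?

1.4×10⁻⁴ M

PbI₂(s) ⇌ Pb²⁺(aq) + 2 I⁻(aq)
Let s be the solubility of PbI₂ here. The common ion gives [Pb²⁺] ≈ 7.8×10⁻² M, and [I⁻] = 2s.
Ksp = [Pb²⁺][I⁻]^2 = (7.8×10⁻²)(2s)^2
(2s)^2 = 6.0×10⁻⁹ / (7.8×10⁻²) = 7.7×10⁻⁸
s = 1.4×10⁻⁴ M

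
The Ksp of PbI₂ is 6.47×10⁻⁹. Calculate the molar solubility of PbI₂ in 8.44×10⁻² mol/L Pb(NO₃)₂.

PbI₂(s) ⇌ Pb²⁺(aq) + 2 I⁻(aq)
Pb²⁺ is already present at 8.44×10⁻² mol/L. If s mol/L of PbI₂ dissolves, [I⁻] = 2s while [Pb²⁺] ≈ 8.44×10⁻² mol/L.
Ksp = [Pb²⁺][I⁻]^2 = (8.44×10⁻²)(2s)^2
(2s)^2 = 6.47×10⁻⁹ / (8.44×10⁻²) = 7.67×10⁻⁸
s = 1.38×10⁻⁴ mol/L

1.38×10⁻⁴ M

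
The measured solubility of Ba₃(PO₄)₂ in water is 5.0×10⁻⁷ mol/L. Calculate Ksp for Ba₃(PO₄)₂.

Ksp = 3.4×10⁻³⁰

Ba₃(PO₄)₂(s) ⇌ 3 Ba²⁺(aq) + 2 PO₄³⁻(aq)
Call the molar solubility s, so that [Ba²⁺] = 3s and [PO₄³⁻] = 2s.
Ksp = [Ba²⁺]^3[PO₄³⁻]^2 = (3s)^3 · (2s)^2 = 108s^5
Ksp = 108 × (5.0×10⁻⁷)^5 = 3.4×10⁻³⁰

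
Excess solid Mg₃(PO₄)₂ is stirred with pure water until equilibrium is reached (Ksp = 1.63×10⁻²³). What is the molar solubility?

1.09×10⁻⁵ M

Mg₃(PO₄)₂(s) ⇌ 3 Mg²⁺(aq) + 2 PO₄³⁻(aq)
With molar solubility s: [Mg²⁺] = 3s, [PO₄³⁻] = 2s.
Ksp = [Mg²⁺]^3[PO₄³⁻]^2 = (3s)^3 · (2s)^2 = 108s^5
108s^5 = 1.63×10⁻²³  ⇒  s^5 = 1.51×10⁻²⁵
s = (1.51×10⁻²⁵)^(1/5) = 1.09×10⁻⁵ mol L⁻¹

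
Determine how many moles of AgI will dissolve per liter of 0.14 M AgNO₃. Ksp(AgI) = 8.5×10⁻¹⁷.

AgI(s) ⇌ Ag⁺(aq) + I⁻(aq)
The solution already contains Ag⁺ at 0.14 M. Let s be the molar solubility of AgI.
[Ag⁺] ≈ 0.14 M (common ion dominates); [I⁻] = s.
Ksp = [Ag⁺][I⁻] = (0.14)s
s = 8.5×10⁻¹⁷ / (0.14) = 6.1×10⁻¹⁶
s = 6.1×10⁻¹⁶ M

6.1×10⁻¹⁶ M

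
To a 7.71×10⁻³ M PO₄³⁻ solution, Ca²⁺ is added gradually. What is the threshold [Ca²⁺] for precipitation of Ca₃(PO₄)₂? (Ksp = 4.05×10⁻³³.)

Precipitation of each salt begins when its ion product equals Ksp.
Ca₃(PO₄)₂(s) ⇌ 3 Ca²⁺(aq) + 2 PO₄³⁻(aq)
Ksp = [Ca²⁺]^3[PO₄³⁻]^2 = [Ca²⁺]^3(7.71×10⁻³)^2
[Ca²⁺]^3 = 4.05×10⁻³³ / (7.71×10⁻³)^2 = 6.81×10⁻²⁹
[Ca²⁺] = 4.08×10⁻¹⁰ M

4.08×10⁻¹⁰ M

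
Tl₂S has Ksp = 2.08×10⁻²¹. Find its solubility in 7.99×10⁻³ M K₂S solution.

Tl₂S(s) ⇌ 2 Tl⁺(aq) + S²⁻(aq)
The solution already contains S²⁻ at 7.99×10⁻³ M. Let s be the molar solubility of Tl₂S.
[S²⁻] ≈ 7.99×10⁻³ M (common ion dominates); [Tl⁺] = 2s.
Ksp = [Tl⁺]^2[S²⁻] = (2s)^2(7.99×10⁻³)
(2s)^2 = 2.08×10⁻²¹ / (7.99×10⁻³) = 2.60×10⁻¹⁹
s = 2.55×10⁻¹⁰ M

2.55×10⁻¹⁰ M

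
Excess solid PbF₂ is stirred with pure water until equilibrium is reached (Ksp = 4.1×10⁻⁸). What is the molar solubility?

PbF₂(s) ⇌ Pb²⁺(aq) + 2 F⁻(aq)
With molar solubility s: [Pb²⁺] = s, [F⁻] = 2s.
Ksp = [Pb²⁺][F⁻]^2 = s · (2s)^2 = 4s^3
4s^3 = 4.1×10⁻⁸  ⇒  s^3 = 1.0×10⁻⁸
Taking the 3rd root, s = 2.2×10⁻³ M.

2.2×10⁻³ M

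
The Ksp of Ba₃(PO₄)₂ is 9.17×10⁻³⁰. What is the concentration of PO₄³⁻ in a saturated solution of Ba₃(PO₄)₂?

1.22×10⁻⁶ M

Ba₃(PO₄)₂(s) ⇌ 3 Ba²⁺(aq) + 2 PO₄³⁻(aq)
Call the molar solubility s, so that [Ba²⁺] = 3s and [PO₄³⁻] = 2s.
Ksp = [Ba²⁺]^3[PO₄³⁻]^2 = (3s)^3 · (2s)^2 = 108s^5 = 9.17×10⁻³⁰
s = 6.11×10⁻⁷ mol L⁻¹
[PO₄³⁻] = 2s = 1.22×10⁻⁶ mol L⁻¹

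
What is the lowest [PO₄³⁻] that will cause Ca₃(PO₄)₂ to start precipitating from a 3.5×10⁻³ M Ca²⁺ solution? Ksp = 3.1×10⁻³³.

2.7×10⁻¹³ M

The threshold for precipitation is Q = Ksp.
Ca₃(PO₄)₂(s) ⇌ 3 Ca²⁺(aq) + 2 PO₄³⁻(aq)
Ksp = [Ca²⁺]^3[PO₄³⁻]^2 = [PO₄³⁻]^2(3.5×10⁻³)^3
[PO₄³⁻]^2 = 3.1×10⁻³³ / (3.5×10⁻³)^3 = 7.2×10⁻²⁶
[PO₄³⁻] = 2.7×10⁻¹³ M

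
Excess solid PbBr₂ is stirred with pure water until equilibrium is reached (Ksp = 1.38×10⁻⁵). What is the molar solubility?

PbBr₂(s) ⇌ Pb²⁺(aq) + 2 Br⁻(aq)
For each mole of PbBr₂ that dissolves per liter, [Pb²⁺] = s and [Br⁻] = 2s; let s denote this solubility.
Ksp = [Pb²⁺][Br⁻]^2 = s · (2s)^2 = 4s^3
4s^3 = 1.38×10⁻⁵  ⇒  s^3 = 3.45×10⁻⁶
Taking the 3rd root, s = 1.51×10⁻² mol/L.

1.51×10⁻² M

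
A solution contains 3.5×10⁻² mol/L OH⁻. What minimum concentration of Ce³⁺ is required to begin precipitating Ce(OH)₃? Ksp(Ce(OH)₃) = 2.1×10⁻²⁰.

Precipitation of each salt begins when its ion product equals Ksp.
Ce(OH)₃(s) ⇌ Ce³⁺(aq) + 3 OH⁻(aq)
Ksp = [Ce³⁺][OH⁻]^3 = [Ce³⁺](3.5×10⁻²)^3
[Ce³⁺] = 2.1×10⁻²⁰ / (3.5×10⁻²)^3 = 4.9×10⁻¹⁶
[Ce³⁺] = 4.9×10⁻¹⁶ mol/L

4.9×10⁻¹⁶ M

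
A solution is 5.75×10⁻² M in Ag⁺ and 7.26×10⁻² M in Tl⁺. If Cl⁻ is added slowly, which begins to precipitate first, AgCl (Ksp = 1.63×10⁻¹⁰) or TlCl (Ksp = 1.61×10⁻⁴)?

AgCl

A salt starts to precipitate once the ion product Q reaches its Ksp.
For AgCl: [Cl⁻] = (Ksp/[Ag⁺]) = 2.83×10⁻⁹ M
For TlCl: [Cl⁻] = (Ksp/[Tl⁺]) = 2.22×10⁻³ M
AgCl requires the lower [Cl⁻], so it precipitates first.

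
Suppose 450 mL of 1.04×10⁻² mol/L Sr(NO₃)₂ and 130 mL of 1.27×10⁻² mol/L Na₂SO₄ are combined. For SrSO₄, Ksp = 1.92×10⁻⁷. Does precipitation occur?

Yes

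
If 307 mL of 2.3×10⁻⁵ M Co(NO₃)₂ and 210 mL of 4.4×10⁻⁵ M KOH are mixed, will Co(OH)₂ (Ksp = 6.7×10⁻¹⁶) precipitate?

After mixing, V = 307 mL + 210 mL = 517 mL.
[Co²⁺] = (2.3×10⁻⁵)(307)/517 = 1.4×10⁻⁵ M
[OH⁻] = (4.4×10⁻⁵)(210)/517 = 1.8×10⁻⁵ M
Q = [Co²⁺][OH⁻]^2 = 4.4×10⁻¹⁵
Because Q > Ksp (4.4×10⁻¹⁵ vs 6.7×10⁻¹⁶), a precipitate of Co(OH)₂ forms.

Yes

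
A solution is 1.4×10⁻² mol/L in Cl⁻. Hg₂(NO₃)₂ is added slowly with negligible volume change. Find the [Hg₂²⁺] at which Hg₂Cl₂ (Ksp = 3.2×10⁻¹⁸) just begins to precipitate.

A salt starts to precipitate once the ion product Q reaches its Ksp.
Hg₂Cl₂(s) ⇌ Hg₂²⁺(aq) + 2 Cl⁻(aq)
Ksp = [Hg₂²⁺][Cl⁻]^2 = [Hg₂²⁺](1.4×10⁻²)^2
[Hg₂²⁺] = 3.2×10⁻¹⁸ / (1.4×10⁻²)^2 = 1.6×10⁻¹⁴
[Hg₂²⁺] = 1.6×10⁻¹⁴ mol/L

1.6×10⁻¹⁴ M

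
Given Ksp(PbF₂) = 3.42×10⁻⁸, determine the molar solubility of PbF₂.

2.04×10⁻³ M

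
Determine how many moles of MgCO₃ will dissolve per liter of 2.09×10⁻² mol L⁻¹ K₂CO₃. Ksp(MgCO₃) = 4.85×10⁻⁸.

2.32×10⁻⁶ M

MgCO₃(s) ⇌ Mg²⁺(aq) + CO₃²⁻(aq)
With CO₃²⁻ already at 2.09×10⁻² mol L⁻¹ and s small, take [CO₃²⁻] ≈ 2.09×10⁻² mol L⁻¹ and [Mg²⁺] = s.
Ksp = [Mg²⁺][CO₃²⁻] = s(2.09×10⁻²)
s = 4.85×10⁻⁸ / (2.09×10⁻²) = 2.32×10⁻⁶
s = 2.32×10⁻⁶ mol L⁻¹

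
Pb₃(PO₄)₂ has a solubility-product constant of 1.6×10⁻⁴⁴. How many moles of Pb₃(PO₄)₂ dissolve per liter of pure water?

6.8×10⁻¹⁰ M

Pb₃(PO₄)₂(s) ⇌ 3 Pb²⁺(aq) + 2 PO₄³⁻(aq)
Call the molar solubility s, so that [Pb²⁺] = 3s and [PO₄³⁻] = 2s.
Ksp = [Pb²⁺]^3[PO₄³⁻]^2 = (3s)^3 · (2s)^2 = 108s^5
108s^5 = 1.6×10⁻⁴⁴  ⇒  s^5 = 1.5×10⁻⁴⁶
Taking the 5th root, s = 6.8×10⁻¹⁰ mol/L.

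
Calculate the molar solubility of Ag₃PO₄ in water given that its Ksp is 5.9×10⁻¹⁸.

2.2×10⁻⁵ M

Ag₃PO₄(s) ⇌ 3 Ag⁺(aq) + PO₄³⁻(aq)
If s mol/L of Ag₃PO₄ dissolves, [Ag⁺] = 3s and [PO₄³⁻] = s.
Ksp = [Ag⁺]^3[PO₄³⁻] = (3s)^3 · s = 27s^4
27s^4 = 5.9×10⁻¹⁸  ⇒  s^4 = 2.2×10⁻¹⁹
s = (2.2×10⁻¹⁹)^(1/4) = 2.2×10⁻⁵ mol/L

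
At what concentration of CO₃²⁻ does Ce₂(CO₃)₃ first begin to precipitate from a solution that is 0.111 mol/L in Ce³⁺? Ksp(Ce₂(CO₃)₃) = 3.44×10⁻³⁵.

Precipitation of each salt begins when its ion product equals Ksp.
Ce₂(CO₃)₃(s) ⇌ 2 Ce³⁺(aq) + 3 CO₃²⁻(aq)
Ksp = [Ce³⁺]^2[CO₃²⁻]^3 = [CO₃²⁻]^3(0.111)^2
[CO₃²⁻]^3 = 3.44×10⁻³⁵ / (0.111)^2 = 2.79×10⁻³³
[CO₃²⁻] = 1.41×10⁻¹¹ mol/L

1.41×10⁻¹¹ M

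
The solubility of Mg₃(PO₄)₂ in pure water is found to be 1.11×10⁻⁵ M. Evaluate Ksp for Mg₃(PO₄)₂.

Ksp = 1.82×10⁻²³

Mg₃(PO₄)₂(s) ⇌ 3 Mg²⁺(aq) + 2 PO₄³⁻(aq)
If s mol/L of Mg₃(PO₄)₂ dissolves, [Mg²⁺] = 3s and [PO₄³⁻] = 2s.
Ksp = [Mg²⁺]^3[PO₄³⁻]^2 = (3s)^3 · (2s)^2 = 108s^5
Ksp = 108 × (1.11×10⁻⁵)^5 = 1.82×10⁻²³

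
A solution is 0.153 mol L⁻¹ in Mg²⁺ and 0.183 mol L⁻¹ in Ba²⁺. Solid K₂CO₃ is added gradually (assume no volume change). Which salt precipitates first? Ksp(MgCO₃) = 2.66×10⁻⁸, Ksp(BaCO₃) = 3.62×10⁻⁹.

BaCO₃

Precipitation begins when Q = Ksp.
For MgCO₃: [CO₃²⁻] = (Ksp/[Mg²⁺]) = 1.74×10⁻⁷ mol L⁻¹
For BaCO₃: [CO₃²⁻] = (Ksp/[Ba²⁺]) = 1.98×10⁻⁸ mol L⁻¹
BaCO₃ requires the lower [CO₃²⁻], so it precipitates first.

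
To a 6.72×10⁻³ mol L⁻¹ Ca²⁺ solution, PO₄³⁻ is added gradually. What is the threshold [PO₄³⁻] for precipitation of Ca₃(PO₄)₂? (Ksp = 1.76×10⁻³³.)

Each salt precipitates once Q = Ksp for that salt.
Ca₃(PO₄)₂(s) ⇌ 3 Ca²⁺(aq) + 2 PO₄³⁻(aq)
Ksp = [Ca²⁺]^3[PO₄³⁻]^2 = [PO₄³⁻]^2(6.72×10⁻³)^3
[PO₄³⁻]^2 = 1.76×10⁻³³ / (6.72×10⁻³)^3 = 5.80×10⁻²⁷
[PO₄³⁻] = 7.62×10⁻¹⁴ mol L⁻¹

7.62×10⁻¹⁴ M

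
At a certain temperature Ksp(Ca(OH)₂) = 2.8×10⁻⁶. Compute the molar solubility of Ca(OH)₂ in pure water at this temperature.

Ca(OH)₂(s) ⇌ Ca²⁺(aq) + 2 OH⁻(aq)
With molar solubility s: [Ca²⁺] = s, [OH⁻] = 2s.
Ksp = [Ca²⁺][OH⁻]^2 = s · (2s)^2 = 4s^3
4s^3 = 2.8×10⁻⁶  ⇒  s^3 = 7.0×10⁻⁷
s = (7.0×10⁻⁷)^(1/3) = 8.9×10⁻³ mol L⁻¹

8.9×10⁻³ M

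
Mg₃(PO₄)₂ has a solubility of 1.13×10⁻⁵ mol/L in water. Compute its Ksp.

Mg₃(PO₄)₂(s) ⇌ 3 Mg²⁺(aq) + 2 PO₄³⁻(aq)
Call the molar solubility s, so that [Mg²⁺] = 3s and [PO₄³⁻] = 2s.
Ksp = [Mg²⁺]^3[PO₄³⁻]^2 = (3s)^3 · (2s)^2 = 108s^5
Ksp = 108 × (1.13×10⁻⁵)^5 = 1.99×10⁻²³

Ksp = 1.99×10⁻²³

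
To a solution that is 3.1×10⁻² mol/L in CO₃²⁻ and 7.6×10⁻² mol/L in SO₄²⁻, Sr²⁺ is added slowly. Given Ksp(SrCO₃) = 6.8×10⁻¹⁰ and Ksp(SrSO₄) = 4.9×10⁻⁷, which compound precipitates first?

SrCO₃

Precipitation of each salt begins when its ion product equals Ksp.
For SrCO₃: [Sr²⁺] = (Ksp/[CO₃²⁻]) = 2.2×10⁻⁸ mol/L
For SrSO₄: [Sr²⁺] = (Ksp/[SO₄²⁻]) = 6.4×10⁻⁶ mol/L
SrCO₃ requires the lower [Sr²⁺], so it precipitates first.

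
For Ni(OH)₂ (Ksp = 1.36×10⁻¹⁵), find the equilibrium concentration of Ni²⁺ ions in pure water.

Ni(OH)₂(s) ⇌ Ni²⁺(aq) + 2 OH⁻(aq)
Call the molar solubility s, so that [Ni²⁺] = s and [OH⁻] = 2s.
Ksp = [Ni²⁺][OH⁻]^2 = s · (2s)^2 = 4s^3 = 1.36×10⁻¹⁵
s = 6.98×10⁻⁶ mol/L
[Ni²⁺] = s = 6.98×10⁻⁶ mol/L

6.98×10⁻⁶ M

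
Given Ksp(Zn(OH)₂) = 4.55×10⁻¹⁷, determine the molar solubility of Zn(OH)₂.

2.25×10⁻⁶ M

Zn(OH)₂(s) ⇌ Zn²⁺(aq) + 2 OH⁻(aq)
For each mole of Zn(OH)₂ that dissolves per liter, [Zn²⁺] = s and [OH⁻] = 2s; let s denote this solubility.
Ksp = [Zn²⁺][OH⁻]^2 = s · (2s)^2 = 4s^3
4s^3 = 4.55×10⁻¹⁷  ⇒  s^3 = 1.14×10⁻¹⁷
s = (1.14×10⁻¹⁷)^(1/3) = 2.25×10⁻⁶ mol/L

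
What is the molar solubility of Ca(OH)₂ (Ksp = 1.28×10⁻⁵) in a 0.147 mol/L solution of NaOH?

5.92×10⁻⁴ M

Ca(OH)₂(s) ⇌ Ca²⁺(aq) + 2 OH⁻(aq)
With OH⁻ already at 0.147 mol/L and s small, take [OH⁻] ≈ 0.147 mol/L and [Ca²⁺] = s.
Ksp = [Ca²⁺][OH⁻]^2 = s(0.147)^2
s = 1.28×10⁻⁵ / (0.147)^2 = 5.92×10⁻⁴
s = 5.92×10⁻⁴ mol/L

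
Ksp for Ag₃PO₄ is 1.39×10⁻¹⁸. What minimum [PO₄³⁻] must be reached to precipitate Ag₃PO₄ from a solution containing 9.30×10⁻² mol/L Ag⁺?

1.73×10⁻¹⁵ M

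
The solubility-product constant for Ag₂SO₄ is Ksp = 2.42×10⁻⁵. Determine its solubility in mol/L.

Ag₂SO₄(s) ⇌ 2 Ag⁺(aq) + SO₄²⁻(aq)
Call the molar solubility s, so that [Ag⁺] = 2s and [SO₄²⁻] = s.
Ksp = [Ag⁺]^2[SO₄²⁻] = (2s)^2 · s = 4s^3
4s^3 = 2.42×10⁻⁵  ⇒  s^3 = 6.05×10⁻⁶
s = (6.05×10⁻⁶)^(1/3) = 1.82×10⁻² M

1.82×10⁻² M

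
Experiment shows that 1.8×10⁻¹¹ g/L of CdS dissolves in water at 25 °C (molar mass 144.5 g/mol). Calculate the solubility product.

s = (1.8×10⁻¹¹ g L⁻¹)/(144.5 g mol⁻¹) = 1.246×10⁻¹³ M
CdS(s) ⇌ Cd²⁺(aq) + S²⁻(aq)
Call the molar solubility s, so that [Cd²⁺] = s and [S²⁻] = s.
Ksp = [Cd²⁺][S²⁻] = s · s = s^2
Ksp = (1.246×10⁻¹³)^2 = 1.6×10⁻²⁶

Ksp = 1.6×10⁻²⁶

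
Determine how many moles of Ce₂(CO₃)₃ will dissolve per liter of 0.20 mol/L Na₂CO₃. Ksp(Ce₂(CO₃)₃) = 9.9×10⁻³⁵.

5.6×10⁻¹⁷ M

Ce₂(CO₃)₃(s) ⇌ 2 Ce³⁺(aq) + 3 CO₃²⁻(aq)
CO₃²⁻ is already present at 0.20 mol/L. If s mol/L of Ce₂(CO₃)₃ dissolves, [Ce³⁺] = 2s while [CO₃²⁻] ≈ 0.20 mol/L.
Ksp = [Ce³⁺]^2[CO₃²⁻]^3 = (2s)^2(0.20)^3
(2s)^2 = 9.9×10⁻³⁵ / (0.20)^3 = 1.2×10⁻³²
s = 5.6×10⁻¹⁷ mol/L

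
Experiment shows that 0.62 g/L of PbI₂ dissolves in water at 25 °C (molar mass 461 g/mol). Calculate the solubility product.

Ksp = 9.7×10⁻⁹

Molar solubility s = (0.62 g/L) / (461 g/mol) = 1.345×10⁻³ mol/L
PbI₂(s) ⇌ Pb²⁺(aq) + 2 I⁻(aq)
For each mole of PbI₂ that dissolves per liter, [Pb²⁺] = s and [I⁻] = 2s; let s denote this solubility.
Ksp = [Pb²⁺][I⁻]^2 = s · (2s)^2 = 4s^3
Ksp = 4 × (1.345×10⁻³)^3 = 9.7×10⁻⁹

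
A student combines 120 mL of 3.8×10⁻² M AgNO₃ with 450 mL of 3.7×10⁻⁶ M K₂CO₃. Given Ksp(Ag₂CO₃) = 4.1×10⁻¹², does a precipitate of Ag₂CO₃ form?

Yes

The combined volume is 570 mL.
[Ag⁺] = (3.8×10⁻²)(120)/570 = 8.0×10⁻³ M
[CO₃²⁻] = (3.7×10⁻⁶)(450)/570 = 2.9×10⁻⁶ M
Q = [Ag⁺]^2[CO₃²⁻] = 1.9×10⁻¹⁰
Q = 1.9×10⁻¹⁰ > Ksp = 4.1×10⁻¹², so the solution is supersaturated and Ag₂CO₃ precipitates.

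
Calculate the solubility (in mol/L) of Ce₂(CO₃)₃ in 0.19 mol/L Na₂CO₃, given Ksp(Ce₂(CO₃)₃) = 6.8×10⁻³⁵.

5.0×10⁻¹⁷ M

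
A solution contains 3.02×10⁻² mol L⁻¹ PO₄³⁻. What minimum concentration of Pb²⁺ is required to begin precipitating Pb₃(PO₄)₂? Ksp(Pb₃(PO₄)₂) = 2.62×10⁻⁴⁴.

Each salt precipitates once Q = Ksp for that salt.
Pb₃(PO₄)₂(s) ⇌ 3 Pb²⁺(aq) + 2 PO₄³⁻(aq)
Ksp = [Pb²⁺]^3[PO₄³⁻]^2 = [Pb²⁺]^3(3.02×10⁻²)^2
[Pb²⁺]^3 = 2.62×10⁻⁴⁴ / (3.02×10⁻²)^2 = 2.87×10⁻⁴¹
[Pb²⁺] = 3.06×10⁻¹⁴ mol L⁻¹

3.06×10⁻¹⁴ M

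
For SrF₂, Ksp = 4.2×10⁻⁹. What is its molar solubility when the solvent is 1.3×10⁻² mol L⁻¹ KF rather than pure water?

2.5×10⁻⁵ M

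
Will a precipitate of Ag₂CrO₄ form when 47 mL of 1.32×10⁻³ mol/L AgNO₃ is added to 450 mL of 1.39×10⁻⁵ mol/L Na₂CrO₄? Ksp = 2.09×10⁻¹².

Total volume after mixing = 47 + 450 = 497 mL.
[Ag⁺] = (1.32×10⁻³)(47)/497 = 1.25×10⁻⁴ mol/L
[CrO₄²⁻] = (1.39×10⁻⁵)(450)/497 = 1.26×10⁻⁵ mol/L
Q = [Ag⁺]^2[CrO₄²⁻] = 1.96×10⁻¹³
Q < Ksp (1.96×10⁻¹³ vs 2.09×10⁻¹²); the solution remains unsaturated and no precipitate forms.

No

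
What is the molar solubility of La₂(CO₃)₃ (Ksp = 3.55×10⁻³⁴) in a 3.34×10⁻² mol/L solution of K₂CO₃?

La₂(CO₃)₃(s) ⇌ 2 La³⁺(aq) + 3 CO₃²⁻(aq)
Let s be the solubility of La₂(CO₃)₃ here. The common ion gives [CO₃²⁻] ≈ 3.34×10⁻² mol/L, and [La³⁺] = 2s.
Ksp = [La³⁺]^2[CO₃²⁻]^3 = (2s)^2(3.34×10⁻²)^3
(2s)^2 = 3.55×10⁻³⁴ / (3.34×10⁻²)^3 = 9.53×10⁻³⁰
s = 1.54×10⁻¹⁵ mol/L

1.54×10⁻¹⁵ M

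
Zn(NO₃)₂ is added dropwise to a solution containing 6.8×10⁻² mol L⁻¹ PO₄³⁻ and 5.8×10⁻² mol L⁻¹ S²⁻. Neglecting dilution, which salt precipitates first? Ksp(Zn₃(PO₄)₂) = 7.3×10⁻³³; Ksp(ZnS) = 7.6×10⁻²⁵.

The threshold for precipitation is Q = Ksp.
For Zn₃(PO₄)₂: [Zn²⁺] = (Ksp/[PO₄³⁻]^2)^(1/3) = 1.2×10⁻¹⁰ mol L⁻¹
For ZnS: [Zn²⁺] = (Ksp/[S²⁻]) = 1.3×10⁻²³ mol L⁻¹
ZnS requires the lower [Zn²⁺], so it precipitates first.

ZnS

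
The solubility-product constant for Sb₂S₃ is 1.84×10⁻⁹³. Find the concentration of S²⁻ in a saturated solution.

3.34×10⁻¹⁹ M

Sb₂S₃(s) ⇌ 2 Sb³⁺(aq) + 3 S²⁻(aq)
Call the molar solubility s, so that [Sb³⁺] = 2s and [S²⁻] = 3s.
Ksp = [Sb³⁺]^2[S²⁻]^3 = (2s)^2 · (3s)^3 = 108s^5 = 1.84×10⁻⁹³
s = 1.11×10⁻¹⁹ M
[S²⁻] = 3s = 3.34×10⁻¹⁹ M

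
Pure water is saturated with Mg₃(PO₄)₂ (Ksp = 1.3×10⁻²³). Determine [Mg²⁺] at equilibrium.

3.1×10⁻⁵ M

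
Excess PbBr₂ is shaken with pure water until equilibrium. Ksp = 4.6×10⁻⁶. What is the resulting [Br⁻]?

2.1×10⁻² M

PbBr₂(s) ⇌ Pb²⁺(aq) + 2 Br⁻(aq)
With molar solubility s: [Pb²⁺] = s, [Br⁻] = 2s.
Ksp = [Pb²⁺][Br⁻]^2 = s · (2s)^2 = 4s^3 = 4.6×10⁻⁶
s = 1.0×10⁻² mol L⁻¹
[Br⁻] = 2s = 2.1×10⁻² mol L⁻¹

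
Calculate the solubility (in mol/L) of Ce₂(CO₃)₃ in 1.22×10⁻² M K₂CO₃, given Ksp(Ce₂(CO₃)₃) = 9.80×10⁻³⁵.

3.67×10⁻¹⁵ M

Ce₂(CO₃)₃(s) ⇌ 2 Ce³⁺(aq) + 3 CO₃²⁻(aq)
CO₃²⁻ is already present at 1.22×10⁻² M. If s mol/L of Ce₂(CO₃)₃ dissolves, [Ce³⁺] = 2s while [CO₃²⁻] ≈ 1.22×10⁻² M.
Ksp = [Ce³⁺]^2[CO₃²⁻]^3 = (2s)^2(1.22×10⁻²)^3
(2s)^2 = 9.80×10⁻³⁵ / (1.22×10⁻²)^3 = 5.40×10⁻²⁹
s = 3.67×10⁻¹⁵ M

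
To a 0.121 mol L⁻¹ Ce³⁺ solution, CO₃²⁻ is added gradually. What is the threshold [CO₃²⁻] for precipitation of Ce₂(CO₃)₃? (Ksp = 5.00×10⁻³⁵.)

1.51×10⁻¹¹ M

A salt starts to precipitate once the ion product Q reaches its Ksp.
Ce₂(CO₃)₃(s) ⇌ 2 Ce³⁺(aq) + 3 CO₃²⁻(aq)
Ksp = [Ce³⁺]^2[CO₃²⁻]^3 = [CO₃²⁻]^3(0.121)^2
[CO₃²⁻]^3 = 5.00×10⁻³⁵ / (0.121)^2 = 3.42×10⁻³³
[CO₃²⁻] = 1.51×10⁻¹¹ mol L⁻¹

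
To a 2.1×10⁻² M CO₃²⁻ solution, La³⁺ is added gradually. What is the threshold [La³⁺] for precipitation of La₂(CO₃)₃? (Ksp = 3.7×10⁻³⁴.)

6.3×10⁻¹⁵ M

Precipitation of each salt begins when its ion product equals Ksp.
La₂(CO₃)₃(s) ⇌ 2 La³⁺(aq) + 3 CO₃²⁻(aq)
Ksp = [La³⁺]^2[CO₃²⁻]^3 = [La³⁺]^2(2.1×10⁻²)^3
[La³⁺]^2 = 3.7×10⁻³⁴ / (2.1×10⁻²)^3 = 4.0×10⁻²⁹
[La³⁺] = 6.3×10⁻¹⁵ M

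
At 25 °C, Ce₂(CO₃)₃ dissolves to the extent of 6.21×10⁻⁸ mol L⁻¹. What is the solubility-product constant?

Ksp = 9.97×10⁻³⁵

Ce₂(CO₃)₃(s) ⇌ 2 Ce³⁺(aq) + 3 CO₃²⁻(aq)
For each mole of Ce₂(CO₃)₃ that dissolves per liter, [Ce³⁺] = 2s and [CO₃²⁻] = 3s; let s denote this solubility.
Ksp = [Ce³⁺]^2[CO₃²⁻]^3 = (2s)^2 · (3s)^3 = 108s^5
Ksp = 108 × (6.21×10⁻⁸)^5 = 9.97×10⁻³⁵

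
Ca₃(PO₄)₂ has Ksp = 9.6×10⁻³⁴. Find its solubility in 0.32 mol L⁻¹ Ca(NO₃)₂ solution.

8.6×10⁻¹⁷ M

Ca₃(PO₄)₂(s) ⇌ 3 Ca²⁺(aq) + 2 PO₄³⁻(aq)
With Ca²⁺ already at 0.32 mol L⁻¹ and s small, take [Ca²⁺] ≈ 0.32 mol L⁻¹ and [PO₄³⁻] = 2s.
Ksp = [Ca²⁺]^3[PO₄³⁻]^2 = (0.32)^3(2s)^2
(2s)^2 = 9.6×10⁻³⁴ / (0.32)^3 = 2.9×10⁻³²
s = 8.6×10⁻¹⁷ mol L⁻¹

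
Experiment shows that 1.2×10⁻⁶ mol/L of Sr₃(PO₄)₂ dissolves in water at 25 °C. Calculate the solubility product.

Sr₃(PO₄)₂(s) ⇌ 3 Sr²⁺(aq) + 2 PO₄³⁻(aq)
If s mol/L of Sr₃(PO₄)₂ dissolves, [Sr²⁺] = 3s and [PO₄³⁻] = 2s.
Ksp = [Sr²⁺]^3[PO₄³⁻]^2 = (3s)^3 · (2s)^2 = 108s^5
Ksp = 108 × (1.2×10⁻⁶)^5 = 2.7×10⁻²⁸

Ksp = 2.7×10⁻²⁸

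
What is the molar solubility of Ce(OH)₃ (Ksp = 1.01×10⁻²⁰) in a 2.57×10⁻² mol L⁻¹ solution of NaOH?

5.95×10⁻¹⁶ M

Ce(OH)₃(s) ⇌ Ce³⁺(aq) + 3 OH⁻(aq)
OH⁻ is already present at 2.57×10⁻² mol L⁻¹. If s mol/L of Ce(OH)₃ dissolves, [Ce³⁺] = s while [OH⁻] ≈ 2.57×10⁻² mol L⁻¹.
Ksp = [Ce³⁺][OH⁻]^3 = s(2.57×10⁻²)^3
s = 1.01×10⁻²⁰ / (2.57×10⁻²)^3 = 5.95×10⁻¹⁶
s = 5.95×10⁻¹⁶ mol L⁻¹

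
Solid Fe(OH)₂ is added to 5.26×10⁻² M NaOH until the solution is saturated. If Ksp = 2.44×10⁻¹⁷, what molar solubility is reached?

8.82×10⁻¹⁵ M

Fe(OH)₂(s) ⇌ Fe²⁺(aq) + 2 OH⁻(aq)
Let s be the solubility of Fe(OH)₂ here. The common ion gives [OH⁻] ≈ 5.26×10⁻² M, and [Fe²⁺] = s.
Ksp = [Fe²⁺][OH⁻]^2 = s(5.26×10⁻²)^2
s = 2.44×10⁻¹⁷ / (5.26×10⁻²)^2 = 8.82×10⁻¹⁵
s = 8.82×10⁻¹⁵ M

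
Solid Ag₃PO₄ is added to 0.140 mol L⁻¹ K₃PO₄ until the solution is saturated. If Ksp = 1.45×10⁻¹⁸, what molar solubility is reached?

Ag₃PO₄(s) ⇌ 3 Ag⁺(aq) + PO₄³⁻(aq)
With PO₄³⁻ already at 0.140 mol L⁻¹ and s small, take [PO₄³⁻] ≈ 0.140 mol L⁻¹ and [Ag⁺] = 3s.
Ksp = [Ag⁺]^3[PO₄³⁻] = (3s)^3(0.140)
(3s)^3 = 1.45×10⁻¹⁸ / (0.140) = 1.04×10⁻¹⁷
s = 7.27×10⁻⁷ mol L⁻¹

7.27×10⁻⁷ M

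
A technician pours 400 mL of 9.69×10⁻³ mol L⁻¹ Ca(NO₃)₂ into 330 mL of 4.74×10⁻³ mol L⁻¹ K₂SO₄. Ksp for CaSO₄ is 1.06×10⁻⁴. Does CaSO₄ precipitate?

The combined volume is 730 mL.
[Ca²⁺] = (9.69×10⁻³)(400)/730 = 5.31×10⁻³ mol L⁻¹
[SO₄²⁻] = (4.74×10⁻³)(330)/730 = 2.14×10⁻³ mol L⁻¹
Q = [Ca²⁺][SO₄²⁻] = 1.14×10⁻⁵
Q < Ksp (1.14×10⁻⁵ vs 1.06×10⁻⁴); the solution remains unsaturated and no precipitate forms.

No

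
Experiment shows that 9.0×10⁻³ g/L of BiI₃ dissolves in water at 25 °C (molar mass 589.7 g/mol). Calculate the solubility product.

s = (9.0×10⁻³ g L⁻¹)/(589.7 g mol⁻¹) = 1.526×10⁻⁵ M
BiI₃(s) ⇌ Bi³⁺(aq) + 3 I⁻(aq)
For each mole of BiI₃ that dissolves per liter, [Bi³⁺] = s and [I⁻] = 3s; let s denote this solubility.
Ksp = [Bi³⁺][I⁻]^3 = s · (3s)^3 = 27s^4
Ksp = 27 × (1.526×10⁻⁵)^4 = 1.5×10⁻¹⁸

Ksp = 1.5×10⁻¹⁸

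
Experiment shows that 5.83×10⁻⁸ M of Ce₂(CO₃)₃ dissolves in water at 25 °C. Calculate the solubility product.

Ksp = 7.27×10⁻³⁵

Ce₂(CO₃)₃(s) ⇌ 2 Ce³⁺(aq) + 3 CO₃²⁻(aq)
If s mol/L of Ce₂(CO₃)₃ dissolves, [Ce³⁺] = 2s and [CO₃²⁻] = 3s.
Ksp = [Ce³⁺]^2[CO₃²⁻]^3 = (2s)^2 · (3s)^3 = 108s^5
Ksp = 108 × (5.83×10⁻⁸)^5 = 7.27×10⁻³⁵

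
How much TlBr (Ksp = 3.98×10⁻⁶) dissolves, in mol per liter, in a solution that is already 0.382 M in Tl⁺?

1.04×10⁻⁵ M

TlBr(s) ⇌ Tl⁺(aq) + Br⁻(aq)
The solution already contains Tl⁺ at 0.382 M. Let s be the molar solubility of TlBr.
[Tl⁺] ≈ 0.382 M (common ion dominates); [Br⁻] = s.
Ksp = [Tl⁺][Br⁻] = (0.382)s
s = 3.98×10⁻⁶ / (0.382) = 1.04×10⁻⁵
s = 1.04×10⁻⁵ M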